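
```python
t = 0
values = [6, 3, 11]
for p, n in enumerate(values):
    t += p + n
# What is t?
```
Trace:
  t=0
  t=6, p=0, n=6
  t=10, p=1, n=3
  t=23, p=2, n=11

Final answer: 23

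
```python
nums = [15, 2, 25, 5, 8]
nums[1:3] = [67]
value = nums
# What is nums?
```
Trace:
  nums=[15, 2, 25, 5, 8]
  nums=[15, 67, 5, 8]
  nums=[15, 67, 5, 8], value=[15, 67, 5, 8]

Final answer: [15, 67, 5, 8]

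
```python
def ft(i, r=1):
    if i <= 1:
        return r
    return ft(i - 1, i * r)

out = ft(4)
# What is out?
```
Call trace:
ft(i=4, r=1)
  ft(i=3, r=4)
    ft(i=2, r=12)
      ft(i=1, r=24)
      -> return 24
    -> return 24
  -> return 24
-> return 24

Final answer: 24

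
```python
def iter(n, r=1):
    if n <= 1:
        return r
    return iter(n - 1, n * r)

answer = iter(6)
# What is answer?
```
Call trace:
iter(n=6, r=1)
  iter(n=5, r=6)
    iter(n=4, r=30)
      iter(n=3, r=120)
        iter(n=2, r=360)
          iter(n=1, r=720)
          -> return 720
        -> return 720
      -> return 720
    -> return 720
  -> return 720
-> return 720

Final answer: 720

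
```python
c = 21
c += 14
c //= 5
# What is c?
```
Trace:
  c=21
  c=35
  c=7

Final answer: 7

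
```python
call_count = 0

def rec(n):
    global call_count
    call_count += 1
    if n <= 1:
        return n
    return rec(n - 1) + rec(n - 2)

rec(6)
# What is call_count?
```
Call trace (a repeated sub-call is expanded the first time; later identical calls just restate its return value):
rec(n=6)
  rec(n=5)
    rec(n=4)
      rec(n=3)
        rec(n=2)
          rec(n=1)
          -> return 1
          rec(n=0)
          -> return 0
        -> return 1
        rec(n=1)
        -> return 1
      -> return 2
      rec(n=2) -> return 1  (same call as traced above)
    -> return 3
    rec(n=3) -> return 2  (same call as traced above)
  -> return 5
  rec(n=4) -> return 3  (same call as traced above)
-> return 8

call_count is incremented once per call, so count the calls in each subtree. Let C(n) = number of calls made by rec(n).
C(0) = C(1) = 1 (base case, no recursion); C(n) = 1 + C(n - 1) + C(n - 2) otherwise.
C(2) = 1 + C(1) + C(0) = 1 + 1 + 1 = 3
C(3) = 1 + C(2) + C(1) = 1 + 3 + 1 = 5
C(4) = 1 + C(3) + C(2) = 1 + 5 + 3 = 9
C(5) = 1 + C(4) + C(3) = 1 + 9 + 5 = 15
C(6) = 1 + C(5) + C(4) = 1 + 15 + 9 = 25
call_count = C(6) = 25

Final answer: 25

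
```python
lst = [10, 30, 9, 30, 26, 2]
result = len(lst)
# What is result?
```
Trace:
  lst=[10, 30, 9, 30, 26, 2]
  lst=[10, 30, 9, 30, 26, 2], result=6

Final answer: 6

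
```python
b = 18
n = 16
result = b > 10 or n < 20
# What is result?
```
Trace:
  b=18
  b=18, n=16
  b=18, n=16, result=True

Final answer: True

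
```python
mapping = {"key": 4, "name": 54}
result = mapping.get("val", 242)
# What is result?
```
Trace:
  mapping={'key': 4, 'name': 54}
  mapping={'key': 4, 'name': 54}, result=242

Final answer: 242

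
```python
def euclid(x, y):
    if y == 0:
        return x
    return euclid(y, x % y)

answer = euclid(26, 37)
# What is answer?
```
Call trace:
euclid(x=26, y=37)
  euclid(x=37, y=26)
    euclid(x=26, y=11)
      euclid(x=11, y=4)
        euclid(x=4, y=3)
          euclid(x=3, y=1)
            euclid(x=1, y=0)
            -> return 1
          -> return 1
        -> return 1
      -> return 1
    -> return 1
  -> return 1
-> return 1

Final answer: 1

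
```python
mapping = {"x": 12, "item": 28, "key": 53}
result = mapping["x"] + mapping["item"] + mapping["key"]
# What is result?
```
Trace:
  mapping={'x': 12, 'item': 28, 'key': 53}
  mapping={'x': 12, 'item': 28, 'key': 53}, result=93

Final answer: 93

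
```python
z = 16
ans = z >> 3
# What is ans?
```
Trace:
  z=16
  z=16, ans=2

Final answer: 2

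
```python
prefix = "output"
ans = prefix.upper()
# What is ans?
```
Trace:
  prefix='output'
  prefix='output', ans='OUTPUT'

Final answer: 'OUTPUT'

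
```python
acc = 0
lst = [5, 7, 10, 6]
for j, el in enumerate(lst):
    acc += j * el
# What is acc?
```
Trace:
  acc=0
  acc=0, j=0, el=5
  acc=7, j=1, el=7
  acc=27, j=2, el=10
  acc=45, j=3, el=6

Final answer: 45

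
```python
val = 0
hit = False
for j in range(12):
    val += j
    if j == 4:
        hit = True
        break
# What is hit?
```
Trace:
  val=0
  val=0, hit=False
  val=0, hit=False, j=0
  val=1, hit=False, j=1
  val=3, hit=False, j=2
  val=6, hit=False, j=3
  val=10, hit=True, j=4

Final answer: True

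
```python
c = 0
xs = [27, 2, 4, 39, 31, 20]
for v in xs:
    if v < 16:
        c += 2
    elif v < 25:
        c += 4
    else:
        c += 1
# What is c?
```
Trace:
  c=0
  c=1, v=27
  c=3, v=2
  c=5, v=4
  c=6, v=39
  c=7, v=31
  c=11, v=20

Final answer: 11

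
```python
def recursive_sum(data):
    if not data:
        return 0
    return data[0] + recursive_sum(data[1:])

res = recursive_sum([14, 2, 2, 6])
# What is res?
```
Call trace:
recursive_sum(data=[14, 2, 2, 6])
  recursive_sum(data=[2, 2, 6])
    recursive_sum(data=[2, 6])
      recursive_sum(data=[6])
        recursive_sum(data=[])
        -> return 0
      -> return 6
    -> return 8
  -> return 10
-> return 24

Final answer: 24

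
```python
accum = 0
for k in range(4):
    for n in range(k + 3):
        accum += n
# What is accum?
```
Trace:
  accum=0
  accum=0, k=0, n=0
  accum=1, k=0, n=1
  accum=3, k=0, n=2
  accum=3, k=1, n=0
  accum=4, k=1, n=1
  accum=6, k=1, n=2
  accum=9, k=1, n=3
  accum=9, k=2, n=0
  accum=10, k=2, n=1
  accum=12, k=2, n=2
  accum=15, k=2, n=3
  accum=19, k=2, n=4
  accum=19, k=3, n=0
  accum=20, k=3, n=1
  accum=22, k=3, n=2
  accum=25, k=3, n=3
  accum=29, k=3, n=4
  accum=34, k=3, n=5

Final answer: 34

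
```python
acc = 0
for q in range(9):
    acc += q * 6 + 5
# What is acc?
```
Trace:
  acc=0
  acc=5, q=0
  acc=16, q=1
  acc=33, q=2
  acc=56, q=3
  acc=85, q=4
  acc=120, q=5
  acc=161, q=6
  acc=208, q=7
  acc=261, q=8

Final answer: 261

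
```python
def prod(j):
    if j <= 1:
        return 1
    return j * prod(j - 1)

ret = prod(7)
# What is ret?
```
Call trace:
prod(j=7)
  prod(j=6)
    prod(j=5)
      prod(j=4)
        prod(j=3)
          prod(j=2)
            prod(j=1)
            -> return 1
          -> return 2
        -> return 6
      -> return 24
    -> return 120
  -> return 720
-> return 5040

Final answer: 5040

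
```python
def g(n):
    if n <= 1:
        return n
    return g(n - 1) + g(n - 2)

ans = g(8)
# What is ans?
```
Call trace (a repeated sub-call is expanded the first time; later identical calls just restate its return value):
g(n=8)
  g(n=7)
    g(n=6)
      g(n=5)
        g(n=4)
          g(n=3)
            g(n=2)
              g(n=1)
              -> return 1
              g(n=0)
              -> return 0
            -> return 1
            g(n=1)
            -> return 1
          -> return 2
          g(n=2) -> return 1  (same call as traced above)
        -> return 3
        g(n=3) -> return 2  (same call as traced above)
      -> return 5
      g(n=4) -> return 3  (same call as traced above)
    -> return 8
    g(n=5) -> return 5  (same call as traced above)
  -> return 13
  g(n=6) -> return 8  (same call as traced above)
-> return 21

Final answer: 21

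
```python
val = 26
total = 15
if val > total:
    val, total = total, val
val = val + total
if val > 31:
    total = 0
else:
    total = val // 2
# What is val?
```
Trace:
  val=26
  val=26, total=15
  val=15, total=26
  val=41, total=26
  val=41, total=0

Final answer: 41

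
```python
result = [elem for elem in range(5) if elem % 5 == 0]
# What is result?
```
Trace:
  elem=0
  elem=1
  elem=2
  elem=3
  elem=4
  result=[0]

Final answer: [0]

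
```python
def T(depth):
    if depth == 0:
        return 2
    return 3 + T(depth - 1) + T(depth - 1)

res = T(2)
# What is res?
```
Call trace (a repeated sub-call is expanded the first time; later identical calls just restate its return value):
T(depth=2)
  T(depth=1)
    T(depth=0)
    -> return 2
    T(depth=0)
    -> return 2
  -> return 7
  T(depth=1) -> return 7  (same call as traced above)
-> return 17

Final answer: 17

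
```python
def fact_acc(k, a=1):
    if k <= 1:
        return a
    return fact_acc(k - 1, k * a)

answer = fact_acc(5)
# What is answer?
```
Call trace:
fact_acc(k=5, a=1)
  fact_acc(k=4, a=5)
    fact_acc(k=3, a=20)
      fact_acc(k=2, a=60)
        fact_acc(k=1, a=120)
        -> return 120
      -> return 120
    -> return 120
  -> return 120
-> return 120

Final answer: 120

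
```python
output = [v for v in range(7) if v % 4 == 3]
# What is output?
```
Trace:
  v=0
  v=1
  v=2
  v=3
  v=4
  v=5
  v=6
  output=[3]

Final answer: [3]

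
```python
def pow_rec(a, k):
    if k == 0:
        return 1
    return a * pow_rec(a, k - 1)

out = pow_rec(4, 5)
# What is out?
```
Call trace:
pow_rec(a=4, k=5)
  pow_rec(a=4, k=4)
    pow_rec(a=4, k=3)
      pow_rec(a=4, k=2)
        pow_rec(a=4, k=1)
          pow_rec(a=4, k=0)
          -> return 1
        -> return 4
      -> return 16
    -> return 64
  -> return 256
-> return 1024

Final answer: 1024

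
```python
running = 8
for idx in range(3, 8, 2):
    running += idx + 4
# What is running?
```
Trace:
  running=8
  running=15, idx=3
  running=24, idx=5
  running=35, idx=7

Final answer: 35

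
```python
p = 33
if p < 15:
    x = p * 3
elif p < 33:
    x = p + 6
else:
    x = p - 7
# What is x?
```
Trace:
  p=33
  p=33, x=26

Final answer: 26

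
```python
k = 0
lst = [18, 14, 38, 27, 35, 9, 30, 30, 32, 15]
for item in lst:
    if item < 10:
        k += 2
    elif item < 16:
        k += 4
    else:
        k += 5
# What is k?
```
Trace:
  k=0
  k=5, item=18
  k=9, item=14
  k=14, item=38
  k=19, item=27
  k=24, item=35
  k=26, item=9
  k=31, item=30
  k=36, item=30
  k=41, item=32
  k=45, item=15

Final answer: 45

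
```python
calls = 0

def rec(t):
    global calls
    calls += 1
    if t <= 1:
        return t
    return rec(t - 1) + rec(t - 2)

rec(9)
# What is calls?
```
Call trace (a repeated sub-call is expanded the first time; later identical calls just restate its return value):
rec(t=9)
  rec(t=8)
    rec(t=7)
      rec(t=6)
        rec(t=5)
          rec(t=4)
            rec(t=3)
              rec(t=2)
                rec(t=1)
                -> return 1
                rec(t=0)
                -> return 0
              -> return 1
              rec(t=1)
              -> return 1
            -> return 2
            rec(t=2) -> return 1  (same call as traced above)
          -> return 3
          rec(t=3) -> return 2  (same call as traced above)
        -> return 5
        rec(t=4) -> return 3  (same call as traced above)
      -> return 8
      rec(t=5) -> return 5  (same call as traced above)
    -> return 13
    rec(t=6) -> return 8  (same call as traced above)
  -> return 21
  rec(t=7) -> return 13  (same call as traced above)
-> return 34

calls is incremented once per call, so count the calls in each subtree. Let C(t) = number of calls made by rec(t).
C(0) = C(1) = 1 (base case, no recursion); C(t) = 1 + C(t - 1) + C(t - 2) otherwise.
C(2) = 1 + C(1) + C(0) = 1 + 1 + 1 = 3
C(3) = 1 + C(2) + C(1) = 1 + 3 + 1 = 5
C(4) = 1 + C(3) + C(2) = 1 + 5 + 3 = 9
C(5) = 1 + C(4) + C(3) = 1 + 9 + 5 = 15
C(6) = 1 + C(5) + C(4) = 1 + 15 + 9 = 25
C(7) = 1 + C(6) + C(5) = 1 + 25 + 15 = 41
C(8) = 1 + C(7) + C(6) = 1 + 41 + 25 = 67
C(9) = 1 + C(8) + C(7) = 1 + 67 + 41 = 109
calls = C(9) = 109

Final answer: 109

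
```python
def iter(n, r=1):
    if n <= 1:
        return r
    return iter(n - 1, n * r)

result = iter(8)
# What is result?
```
Call trace:
iter(n=8, r=1)
  iter(n=7, r=8)
    iter(n=6, r=56)
      iter(n=5, r=336)
        iter(n=4, r=1680)
          iter(n=3, r=6720)
            iter(n=2, r=20160)
              iter(n=1, r=40320)
              -> return 40320
            -> return 40320
          -> return 40320
        -> return 40320
      -> return 40320
    -> return 40320
  -> return 40320
-> return 40320

Final answer: 40320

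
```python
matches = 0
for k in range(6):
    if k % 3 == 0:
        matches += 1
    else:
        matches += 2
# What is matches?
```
Trace:
  matches=0
  matches=1, k=0
  matches=3, k=1
  matches=5, k=2
  matches=6, k=3
  matches=8, k=4
  matches=10, k=5

Final answer: 10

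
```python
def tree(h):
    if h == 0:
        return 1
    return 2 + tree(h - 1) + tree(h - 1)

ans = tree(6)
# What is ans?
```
Call trace (a repeated sub-call is expanded the first time; later identical calls just restate its return value):
tree(h=6)
  tree(h=5)
    tree(h=4)
      tree(h=3)
        tree(h=2)
          tree(h=1)
            tree(h=0)
            -> return 1
            tree(h=0)
            -> return 1
          -> return 4
          tree(h=1) -> return 4  (same call as traced above)
        -> return 10
        tree(h=2) -> return 10  (same call as traced above)
      -> return 22
      tree(h=3) -> return 22  (same call as traced above)
    -> return 46
    tree(h=4) -> return 46  (same call as traced above)
  -> return 94
  tree(h=5) -> return 94  (same call as traced above)
-> return 190

Final answer: 190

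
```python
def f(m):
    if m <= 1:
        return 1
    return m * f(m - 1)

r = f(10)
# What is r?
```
Call trace:
f(m=10)
  f(m=9)
    f(m=8)
      f(m=7)
        f(m=6)
          f(m=5)
            f(m=4)
              f(m=3)
                f(m=2)
                  f(m=1)
                  -> return 1
                -> return 2
              -> return 6
            -> return 24
          -> return 120
        -> return 720
      -> return 5040
    -> return 40320
  -> return 362880
-> return 3628800

Final answer: 3628800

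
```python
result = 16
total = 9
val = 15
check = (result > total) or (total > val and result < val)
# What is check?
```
Trace:
  result=16
  result=16, total=9
  result=16, total=9, val=15
  result=16, total=9, val=15, check=True

Final answer: True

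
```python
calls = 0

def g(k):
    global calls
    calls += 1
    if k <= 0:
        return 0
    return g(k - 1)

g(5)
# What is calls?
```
Call trace:
g(k=5)
  g(k=4)
    g(k=3)
      g(k=2)
        g(k=1)
          g(k=0)
          -> return 0
        -> return 0
      -> return 0
    -> return 0
  -> return 0
-> return 0

calls is incremented once per call. g is entered once for each k = 5, 4, 3, 2, 1, 0 (the k <= 0 call returns without recursing), i.e. 5 + 1 calls.
calls = 6

Final answer: 6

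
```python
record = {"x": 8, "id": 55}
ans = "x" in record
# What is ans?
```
Trace:
  record={'x': 8, 'id': 55}
  record={'x': 8, 'id': 55}, ans=True

Final answer: True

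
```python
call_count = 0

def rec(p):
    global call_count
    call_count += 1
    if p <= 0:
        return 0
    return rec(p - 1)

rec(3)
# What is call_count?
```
Call trace:
rec(p=3)
  rec(p=2)
    rec(p=1)
      rec(p=0)
      -> return 0
    -> return 0
  -> return 0
-> return 0

call_count is incremented once per call. rec is entered once for each p = 3, 2, 1, 0 (the p <= 0 call returns without recursing), i.e. 3 + 1 calls.
call_count = 4

Final answer: 4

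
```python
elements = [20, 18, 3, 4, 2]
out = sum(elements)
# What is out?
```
Trace:
  elements=[20, 18, 3, 4, 2]
  elements=[20, 18, 3, 4, 2], out=47

Final answer: 47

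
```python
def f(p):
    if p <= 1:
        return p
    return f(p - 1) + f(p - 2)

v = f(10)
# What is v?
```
Call trace (a repeated sub-call is expanded the first time; later identical calls just restate its return value):
f(p=10)
  f(p=9)
    f(p=8)
      f(p=7)
        f(p=6)
          f(p=5)
            f(p=4)
              f(p=3)
                f(p=2)
                  f(p=1)
                  -> return 1
                  f(p=0)
                  -> return 0
                -> return 1
                f(p=1)
                -> return 1
              -> return 2
              f(p=2) -> return 1  (same call as traced above)
            -> return 3
            f(p=3) -> return 2  (same call as traced above)
          -> return 5
          f(p=4) -> return 3  (same call as traced above)
        -> return 8
        f(p=5) -> return 5  (same call as traced above)
      -> return 13
      f(p=6) -> return 8  (same call as traced above)
    -> return 21
    f(p=7) -> return 13  (same call as traced above)
  -> return 34
  f(p=8) -> return 21  (same call as traced above)
-> return 55

Final answer: 55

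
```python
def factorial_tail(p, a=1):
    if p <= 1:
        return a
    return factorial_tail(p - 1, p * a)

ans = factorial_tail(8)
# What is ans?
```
Call trace:
factorial_tail(p=8, a=1)
  factorial_tail(p=7, a=8)
    factorial_tail(p=6, a=56)
      factorial_tail(p=5, a=336)
        factorial_tail(p=4, a=1680)
          factorial_tail(p=3, a=6720)
            factorial_tail(p=2, a=20160)
              factorial_tail(p=1, a=40320)
              -> return 40320
            -> return 40320
          -> return 40320
        -> return 40320
      -> return 40320
    -> return 40320
  -> return 40320
-> return 40320

Final answer: 40320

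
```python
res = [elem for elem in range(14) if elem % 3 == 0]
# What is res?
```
Trace:
  elem=0
  elem=1
  elem=2
  elem=3
  elem=4
  elem=5
  elem=6
  elem=7
  elem=8
  elem=9
  elem=10
  elem=11
  elem=12
  elem=13
  res=[0, 3, 6, 9, 12]

Final answer: [0, 3, 6, 9, 12]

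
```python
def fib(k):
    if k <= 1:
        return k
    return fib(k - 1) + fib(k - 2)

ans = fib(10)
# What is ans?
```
Call trace (a repeated sub-call is expanded the first time; later identical calls just restate its return value):
fib(k=10)
  fib(k=9)
    fib(k=8)
      fib(k=7)
        fib(k=6)
          fib(k=5)
            fib(k=4)
              fib(k=3)
                fib(k=2)
                  fib(k=1)
                  -> return 1
                  fib(k=0)
                  -> return 0
                -> return 1
                fib(k=1)
                -> return 1
              -> return 2
              fib(k=2) -> return 1  (same call as traced above)
            -> return 3
            fib(k=3) -> return 2  (same call as traced above)
          -> return 5
          fib(k=4) -> return 3  (same call as traced above)
        -> return 8
        fib(k=5) -> return 5  (same call as traced above)
      -> return 13
      fib(k=6) -> return 8  (same call as traced above)
    -> return 21
    fib(k=7) -> return 13  (same call as traced above)
  -> return 34
  fib(k=8) -> return 21  (same call as traced above)
-> return 55

Final answer: 55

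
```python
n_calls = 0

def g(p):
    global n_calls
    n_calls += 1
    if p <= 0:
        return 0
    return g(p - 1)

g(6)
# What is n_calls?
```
Call trace:
g(p=6)
  g(p=5)
    g(p=4)
      g(p=3)
        g(p=2)
          g(p=1)
            g(p=0)
            -> return 0
          -> return 0
        -> return 0
      -> return 0
    -> return 0
  -> return 0
-> return 0

n_calls is incremented once per call. g is entered once for each p = 6, 5, 4, 3, 2, 1, 0 (the p <= 0 call returns without recursing), i.e. 6 + 1 calls.
n_calls = 7

Final answer: 7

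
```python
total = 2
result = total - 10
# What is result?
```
Trace:
  total=2
  total=2, result=-8

Final answer: -8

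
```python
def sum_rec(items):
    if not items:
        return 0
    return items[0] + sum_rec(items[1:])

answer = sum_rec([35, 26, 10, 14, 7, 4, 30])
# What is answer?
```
Call trace:
sum_rec(items=[35, 26, 10, 14, 7, 4, 30])
  sum_rec(items=[26, 10, 14, 7, 4, 30])
    sum_rec(items=[10, 14, 7, 4, 30])
      sum_rec(items=[14, 7, 4, 30])
        sum_rec(items=[7, 4, 30])
          sum_rec(items=[4, 30])
            sum_rec(items=[30])
              sum_rec(items=[])
              -> return 0
            -> return 30
          -> return 34
        -> return 41
      -> return 55
    -> return 65
  -> return 91
-> return 126

Final answer: 126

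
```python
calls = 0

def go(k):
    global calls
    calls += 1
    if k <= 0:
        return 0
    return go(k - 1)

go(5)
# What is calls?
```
Call trace:
go(k=5)
  go(k=4)
    go(k=3)
      go(k=2)
        go(k=1)
          go(k=0)
          -> return 0
        -> return 0
      -> return 0
    -> return 0
  -> return 0
-> return 0

calls is incremented once per call. go is entered once for each k = 5, 4, 3, 2, 1, 0 (the k <= 0 call returns without recursing), i.e. 5 + 1 calls.
calls = 6

Final answer: 6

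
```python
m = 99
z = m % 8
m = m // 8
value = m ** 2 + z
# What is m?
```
Trace:
  m=99
  m=99, z=3
  m=12, z=3
  m=12, z=3, value=147

Final answer: 12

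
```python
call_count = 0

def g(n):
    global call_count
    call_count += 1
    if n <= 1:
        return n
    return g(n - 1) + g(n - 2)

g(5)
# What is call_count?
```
Call trace (a repeated sub-call is expanded the first time; later identical calls just restate its return value):
g(n=5)
  g(n=4)
    g(n=3)
      g(n=2)
        g(n=1)
        -> return 1
        g(n=0)
        -> return 0
      -> return 1
      g(n=1)
      -> return 1
    -> return 2
    g(n=2) -> return 1  (same call as traced above)
  -> return 3
  g(n=3) -> return 2  (same call as traced above)
-> return 5

call_count is incremented once per call, so count the calls in each subtree. Let C(n) = number of calls made by g(n).
C(0) = C(1) = 1 (base case, no recursion); C(n) = 1 + C(n - 1) + C(n - 2) otherwise.
C(2) = 1 + C(1) + C(0) = 1 + 1 + 1 = 3
C(3) = 1 + C(2) + C(1) = 1 + 3 + 1 = 5
C(4) = 1 + C(3) + C(2) = 1 + 5 + 3 = 9
C(5) = 1 + C(4) + C(3) = 1 + 9 + 5 = 15
call_count = C(5) = 15

Final answer: 15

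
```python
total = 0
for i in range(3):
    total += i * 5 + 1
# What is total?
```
Trace:
  total=0
  total=1, i=0
  total=7, i=1
  total=18, i=2

Final answer: 18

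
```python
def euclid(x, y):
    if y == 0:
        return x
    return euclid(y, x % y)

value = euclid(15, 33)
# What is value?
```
Call trace:
euclid(x=15, y=33)
  euclid(x=33, y=15)
    euclid(x=15, y=3)
      euclid(x=3, y=0)
      -> return 3
    -> return 3
  -> return 3
-> return 3

Final answer: 3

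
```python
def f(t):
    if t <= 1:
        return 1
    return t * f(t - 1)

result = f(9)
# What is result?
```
Call trace:
f(t=9)
  f(t=8)
    f(t=7)
      f(t=6)
        f(t=5)
          f(t=4)
            f(t=3)
              f(t=2)
                f(t=1)
                -> return 1
              -> return 2
            -> return 6
          -> return 24
        -> return 120
      -> return 720
    -> return 5040
  -> return 40320
-> return 362880

Final answer: 362880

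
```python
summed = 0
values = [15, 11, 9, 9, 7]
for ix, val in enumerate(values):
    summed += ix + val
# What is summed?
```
Trace:
  summed=0
  summed=15, ix=0, val=15
  summed=27, ix=1, val=11
  summed=38, ix=2, val=9
  summed=50, ix=3, val=9
  summed=61, ix=4, val=7

Final answer: 61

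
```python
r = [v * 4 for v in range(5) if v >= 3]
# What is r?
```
Trace:
  v=0
  v=1
  v=2
  v=3
  v=4
  r=[12, 16]

Final answer: [12, 16]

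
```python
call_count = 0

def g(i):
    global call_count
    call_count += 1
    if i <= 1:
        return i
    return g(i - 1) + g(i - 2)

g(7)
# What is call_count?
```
Call trace (a repeated sub-call is expanded the first time; later identical calls just restate its return value):
g(i=7)
  g(i=6)
    g(i=5)
      g(i=4)
        g(i=3)
          g(i=2)
            g(i=1)
            -> return 1
            g(i=0)
            -> return 0
          -> return 1
          g(i=1)
          -> return 1
        -> return 2
        g(i=2) -> return 1  (same call as traced above)
      -> return 3
      g(i=3) -> return 2  (same call as traced above)
    -> return 5
    g(i=4) -> return 3  (same call as traced above)
  -> return 8
  g(i=5) -> return 5  (same call as traced above)
-> return 13

call_count is incremented once per call, so count the calls in each subtree. Let C(i) = number of calls made by g(i).
C(0) = C(1) = 1 (base case, no recursion); C(i) = 1 + C(i - 1) + C(i - 2) otherwise.
C(2) = 1 + C(1) + C(0) = 1 + 1 + 1 = 3
C(3) = 1 + C(2) + C(1) = 1 + 3 + 1 = 5
C(4) = 1 + C(3) + C(2) = 1 + 5 + 3 = 9
C(5) = 1 + C(4) + C(3) = 1 + 9 + 5 = 15
C(6) = 1 + C(5) + C(4) = 1 + 15 + 9 = 25
C(7) = 1 + C(6) + C(5) = 1 + 25 + 15 = 41
call_count = C(7) = 41

Final answer: 41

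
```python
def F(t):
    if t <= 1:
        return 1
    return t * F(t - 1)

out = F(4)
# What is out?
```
Call trace:
F(t=4)
  F(t=3)
    F(t=2)
      F(t=1)
      -> return 1
    -> return 2
  -> return 6
-> return 24

Final answer: 24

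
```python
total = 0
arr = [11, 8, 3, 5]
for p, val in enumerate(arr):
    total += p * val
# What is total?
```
Trace:
  total=0
  total=0, p=0, val=11
  total=8, p=1, val=8
  total=14, p=2, val=3
  total=29, p=3, val=5

Final answer: 29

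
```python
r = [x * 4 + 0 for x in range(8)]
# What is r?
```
Trace:
  x=0
  x=1
  x=2
  x=3
  x=4
  x=5
  x=6
  x=7
  r=[0, 4, 8, 12, 16, 20, 24, 28]

Final answer: [0, 4, 8, 12, 16, 20, 24, 28]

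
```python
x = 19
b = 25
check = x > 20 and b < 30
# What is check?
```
Trace:
  x=19
  x=19, b=25
  x=19, b=25, check=False

Final answer: False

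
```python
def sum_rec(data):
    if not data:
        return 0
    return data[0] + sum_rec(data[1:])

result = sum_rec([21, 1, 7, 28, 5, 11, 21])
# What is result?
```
Call trace:
sum_rec(data=[21, 1, 7, 28, 5, 11, 21])
  sum_rec(data=[1, 7, 28, 5, 11, 21])
    sum_rec(data=[7, 28, 5, 11, 21])
      sum_rec(data=[28, 5, 11, 21])
        sum_rec(data=[5, 11, 21])
          sum_rec(data=[11, 21])
            sum_rec(data=[21])
              sum_rec(data=[])
              -> return 0
            -> return 21
          -> return 32
        -> return 37
      -> return 65
    -> return 72
  -> return 73
-> return 94

Final answer: 94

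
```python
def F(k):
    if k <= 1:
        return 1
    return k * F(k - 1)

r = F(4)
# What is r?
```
Call trace:
F(k=4)
  F(k=3)
    F(k=2)
      F(k=1)
      -> return 1
    -> return 2
  -> return 6
-> return 24

Final answer: 24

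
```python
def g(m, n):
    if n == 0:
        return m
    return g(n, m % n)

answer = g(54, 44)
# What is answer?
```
Call trace:
g(m=54, n=44)
  g(m=44, n=10)
    g(m=10, n=4)
      g(m=4, n=2)
        g(m=2, n=0)
        -> return 2
      -> return 2
    -> return 2
  -> return 2
-> return 2

Final answer: 2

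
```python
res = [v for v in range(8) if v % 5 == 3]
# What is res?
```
Trace:
  v=0
  v=1
  v=2
  v=3
  v=4
  v=5
  v=6
  v=7
  res=[3]

Final answer: [3]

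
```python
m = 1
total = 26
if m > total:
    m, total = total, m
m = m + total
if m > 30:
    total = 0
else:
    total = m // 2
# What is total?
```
Trace:
  m=1
  m=1, total=26
  m=1, total=26
  m=27, total=26
  m=27, total=13

Final answer: 13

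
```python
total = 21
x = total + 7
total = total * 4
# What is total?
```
Trace:
  total=21
  total=21, x=28
  total=84, x=28

Final answer: 84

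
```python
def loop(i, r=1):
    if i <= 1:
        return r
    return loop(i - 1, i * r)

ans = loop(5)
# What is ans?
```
Call trace:
loop(i=5, r=1)
  loop(i=4, r=5)
    loop(i=3, r=20)
      loop(i=2, r=60)
        loop(i=1, r=120)
        -> return 120
      -> return 120
    -> return 120
  -> return 120
-> return 120

Final answer: 120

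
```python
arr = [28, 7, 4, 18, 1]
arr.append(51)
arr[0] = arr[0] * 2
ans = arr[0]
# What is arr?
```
Trace:
  arr=[28, 7, 4, 18, 1]
  arr=[28, 7, 4, 18, 1, 51]
  arr=[56, 7, 4, 18, 1, 51]
  arr=[56, 7, 4, 18, 1, 51], ans=56

Final answer: [56, 7, 4, 18, 1, 51]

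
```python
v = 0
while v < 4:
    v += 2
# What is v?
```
Trace:
  v=0
  v=2
  v=4

Final answer: 4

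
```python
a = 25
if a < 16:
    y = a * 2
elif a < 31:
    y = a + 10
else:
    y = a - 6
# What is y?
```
Trace:
  a=25
  a=25, y=35

Final answer: 35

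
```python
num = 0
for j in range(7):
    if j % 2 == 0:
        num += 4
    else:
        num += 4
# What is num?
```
Trace:
  num=0
  num=4, j=0
  num=8, j=1
  num=12, j=2
  num=16, j=3
  num=20, j=4
  num=24, j=5
  num=28, j=6

Final answer: 28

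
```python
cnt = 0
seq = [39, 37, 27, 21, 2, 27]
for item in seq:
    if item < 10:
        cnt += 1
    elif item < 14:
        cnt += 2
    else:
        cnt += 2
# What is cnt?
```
Trace:
  cnt=0
  cnt=2, item=39
  cnt=4, item=37
  cnt=6, item=27
  cnt=8, item=21
  cnt=9, item=2
  cnt=11, item=27

Final answer: 11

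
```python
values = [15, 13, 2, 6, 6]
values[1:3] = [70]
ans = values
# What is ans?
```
Trace:
  values=[15, 13, 2, 6, 6]
  values=[15, 70, 6, 6]
  values=[15, 70, 6, 6], ans=[15, 70, 6, 6]

Final answer: [15, 70, 6, 6]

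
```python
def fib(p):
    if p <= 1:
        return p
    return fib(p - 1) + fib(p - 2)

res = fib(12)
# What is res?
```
Call trace (a repeated sub-call is expanded the first time; later identical calls just restate its return value):
fib(p=12)
  fib(p=11)
    fib(p=10)
      fib(p=9)
        fib(p=8)
          fib(p=7)
            fib(p=6)
              fib(p=5)
                fib(p=4)
                  fib(p=3)
                    fib(p=2)
                      fib(p=1)
                      -> return 1
                      fib(p=0)
                      -> return 0
                    -> return 1
                    fib(p=1)
                    -> return 1
                  -> return 2
                  fib(p=2) -> return 1  (same call as traced above)
                -> return 3
                fib(p=3) -> return 2  (same call as traced above)
              -> return 5
              fib(p=4) -> return 3  (same call as traced above)
            -> return 8
            fib(p=5) -> return 5  (same call as traced above)
          -> return 13
          fib(p=6) -> return 8  (same call as traced above)
        -> return 21
        fib(p=7) -> return 13  (same call as traced above)
      -> return 34
      fib(p=8) -> return 21  (same call as traced above)
    -> return 55
    fib(p=9) -> return 34  (same call as traced above)
  -> return 89
  fib(p=10) -> return 55  (same call as traced above)
-> return 144

Final answer: 144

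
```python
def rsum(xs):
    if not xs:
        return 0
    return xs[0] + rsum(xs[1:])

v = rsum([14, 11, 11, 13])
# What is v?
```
Call trace:
rsum(xs=[14, 11, 11, 13])
  rsum(xs=[11, 11, 13])
    rsum(xs=[11, 13])
      rsum(xs=[13])
        rsum(xs=[])
        -> return 0
      -> return 13
    -> return 24
  -> return 35
-> return 49

Final answer: 49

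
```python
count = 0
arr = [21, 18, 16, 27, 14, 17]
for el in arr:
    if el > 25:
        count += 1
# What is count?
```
Trace:
  count=0
  count=0, el=21
  count=0, el=18
  count=0, el=16
  count=1, el=27
  count=1, el=14
  count=1, el=17

Final answer: 1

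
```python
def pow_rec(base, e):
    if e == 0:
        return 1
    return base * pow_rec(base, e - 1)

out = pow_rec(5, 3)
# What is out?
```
Call trace:
pow_rec(base=5, e=3)
  pow_rec(base=5, e=2)
    pow_rec(base=5, e=1)
      pow_rec(base=5, e=0)
      -> return 1
    -> return 5
  -> return 25
-> return 125

Final answer: 125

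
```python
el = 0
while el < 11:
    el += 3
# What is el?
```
Trace:
  el=0
  el=3
  el=6
  el=9
  el=12

Final answer: 12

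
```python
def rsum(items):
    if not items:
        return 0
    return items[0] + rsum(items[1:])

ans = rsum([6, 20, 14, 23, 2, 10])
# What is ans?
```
Call trace:
rsum(items=[6, 20, 14, 23, 2, 10])
  rsum(items=[20, 14, 23, 2, 10])
    rsum(items=[14, 23, 2, 10])
      rsum(items=[23, 2, 10])
        rsum(items=[2, 10])
          rsum(items=[10])
            rsum(items=[])
            -> return 0
          -> return 10
        -> return 12
      -> return 35
    -> return 49
  -> return 69
-> return 75

Final answer: 75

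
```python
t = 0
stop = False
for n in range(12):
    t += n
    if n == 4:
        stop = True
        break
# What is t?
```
Trace:
  t=0
  t=0, stop=False
  t=0, stop=False, n=0
  t=1, stop=False, n=1
  t=3, stop=False, n=2
  t=6, stop=False, n=3
  t=10, stop=True, n=4

Final answer: 10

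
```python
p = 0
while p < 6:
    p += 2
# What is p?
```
Trace:
  p=0
  p=2
  p=4
  p=6

Final answer: 6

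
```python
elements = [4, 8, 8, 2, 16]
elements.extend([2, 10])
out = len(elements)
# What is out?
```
Trace:
  elements=[4, 8, 8, 2, 16]
  elements=[4, 8, 8, 2, 16, 2, 10]
  elements=[4, 8, 8, 2, 16, 2, 10], out=7

Final answer: 7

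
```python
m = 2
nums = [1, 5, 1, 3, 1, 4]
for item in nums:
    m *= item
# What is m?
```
Trace:
  m=2
  m=2, item=1
  m=10, item=5
  m=10, item=1
  m=30, item=3
  m=30, item=1
  m=120, item=4

Final answer: 120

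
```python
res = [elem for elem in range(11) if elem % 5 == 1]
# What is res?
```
Trace:
  elem=0
  elem=1
  elem=2
  elem=3
  elem=4
  elem=5
  elem=6
  elem=7
  elem=8
  elem=9
  elem=10
  res=[1, 6]

Final answer: [1, 6]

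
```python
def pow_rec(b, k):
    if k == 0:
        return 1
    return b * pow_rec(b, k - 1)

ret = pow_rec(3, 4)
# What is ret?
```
Call trace:
pow_rec(b=3, k=4)
  pow_rec(b=3, k=3)
    pow_rec(b=3, k=2)
      pow_rec(b=3, k=1)
        pow_rec(b=3, k=0)
        -> return 1
      -> return 3
    -> return 9
  -> return 27
-> return 81

Final answer: 81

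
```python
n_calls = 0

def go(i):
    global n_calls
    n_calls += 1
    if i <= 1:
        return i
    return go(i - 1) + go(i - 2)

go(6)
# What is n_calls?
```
Call trace (a repeated sub-call is expanded the first time; later identical calls just restate its return value):
go(i=6)
  go(i=5)
    go(i=4)
      go(i=3)
        go(i=2)
          go(i=1)
          -> return 1
          go(i=0)
          -> return 0
        -> return 1
        go(i=1)
        -> return 1
      -> return 2
      go(i=2) -> return 1  (same call as traced above)
    -> return 3
    go(i=3) -> return 2  (same call as traced above)
  -> return 5
  go(i=4) -> return 3  (same call as traced above)
-> return 8

n_calls is incremented once per call, so count the calls in each subtree. Let C(i) = number of calls made by go(i).
C(0) = C(1) = 1 (base case, no recursion); C(i) = 1 + C(i - 1) + C(i - 2) otherwise.
C(2) = 1 + C(1) + C(0) = 1 + 1 + 1 = 3
C(3) = 1 + C(2) + C(1) = 1 + 3 + 1 = 5
C(4) = 1 + C(3) + C(2) = 1 + 5 + 3 = 9
C(5) = 1 + C(4) + C(3) = 1 + 9 + 5 = 15
C(6) = 1 + C(5) + C(4) = 1 + 15 + 9 = 25
n_calls = C(6) = 25

Final answer: 25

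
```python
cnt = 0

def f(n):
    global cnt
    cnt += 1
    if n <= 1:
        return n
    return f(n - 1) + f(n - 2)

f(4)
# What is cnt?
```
Call trace (a repeated sub-call is expanded the first time; later identical calls just restate its return value):
f(n=4)
  f(n=3)
    f(n=2)
      f(n=1)
      -> return 1
      f(n=0)
      -> return 0
    -> return 1
    f(n=1)
    -> return 1
  -> return 2
  f(n=2) -> return 1  (same call as traced above)
-> return 3

cnt is incremented once per call, so count the calls in each subtree. Let C(n) = number of calls made by f(n).
C(0) = C(1) = 1 (base case, no recursion); C(n) = 1 + C(n - 1) + C(n - 2) otherwise.
C(2) = 1 + C(1) + C(0) = 1 + 1 + 1 = 3
C(3) = 1 + C(2) + C(1) = 1 + 3 + 1 = 5
C(4) = 1 + C(3) + C(2) = 1 + 5 + 3 = 9
cnt = C(4) = 9

Final answer: 9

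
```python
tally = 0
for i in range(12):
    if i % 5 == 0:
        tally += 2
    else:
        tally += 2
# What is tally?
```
Trace:
  tally=0
  tally=2, i=0
  tally=4, i=1
  tally=6, i=2
  tally=8, i=3
  tally=10, i=4
  tally=12, i=5
  tally=14, i=6
  tally=16, i=7
  tally=18, i=8
  tally=20, i=9
  tally=22, i=10
  tally=24, i=11

Final answer: 24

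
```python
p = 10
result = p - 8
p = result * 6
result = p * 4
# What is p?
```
Trace:
  p=10
  p=10, result=2
  p=12, result=2
  p=12, result=48

Final answer: 12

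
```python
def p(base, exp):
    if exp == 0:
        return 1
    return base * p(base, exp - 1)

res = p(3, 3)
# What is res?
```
Call trace:
p(base=3, exp=3)
  p(base=3, exp=2)
    p(base=3, exp=1)
      p(base=3, exp=0)
      -> return 1
    -> return 3
  -> return 9
-> return 27

Final answer: 27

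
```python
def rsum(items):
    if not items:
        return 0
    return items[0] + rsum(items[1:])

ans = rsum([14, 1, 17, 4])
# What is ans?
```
Call trace:
rsum(items=[14, 1, 17, 4])
  rsum(items=[1, 17, 4])
    rsum(items=[17, 4])
      rsum(items=[4])
        rsum(items=[])
        -> return 0
      -> return 4
    -> return 21
  -> return 22
-> return 36

Final answer: 36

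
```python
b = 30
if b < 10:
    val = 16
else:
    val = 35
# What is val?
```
Trace:
  b=30
  b=30, val=35

Final answer: 35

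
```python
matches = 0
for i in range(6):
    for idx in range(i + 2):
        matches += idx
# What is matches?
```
Trace:
  matches=0
  matches=0, i=0, idx=0
  matches=1, i=0, idx=1
  matches=1, i=1, idx=0
  matches=2, i=1, idx=1
  matches=4, i=1, idx=2
  matches=4, i=2, idx=0
  matches=5, i=2, idx=1
  matches=7, i=2, idx=2
  matches=10, i=2, idx=3
  matches=10, i=3, idx=0
  matches=11, i=3, idx=1
  matches=13, i=3, idx=2
  matches=16, i=3, idx=3
  matches=20, i=3, idx=4
  matches=20, i=4, idx=0
  matches=21, i=4, idx=1
  matches=23, i=4, idx=2
  matches=26, i=4, idx=3
  matches=30, i=4, idx=4
  matches=35, i=4, idx=5
  matches=35, i=5, idx=0
  matches=36, i=5, idx=1
  matches=38, i=5, idx=2
  matches=41, i=5, idx=3
  matches=45, i=5, idx=4
  matches=50, i=5, idx=5
  matches=56, i=5, idx=6

Final answer: 56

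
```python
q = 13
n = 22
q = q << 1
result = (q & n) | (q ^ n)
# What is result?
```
Trace:
  q=13
  q=13, n=22
  q=26, n=22
  q=26, n=22, result=30

Final answer: 30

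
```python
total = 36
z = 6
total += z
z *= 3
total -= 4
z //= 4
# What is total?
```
Trace:
  total=36
  total=36, z=6
  total=42, z=6
  total=42, z=18
  total=38, z=18
  total=38, z=4

Final answer: 38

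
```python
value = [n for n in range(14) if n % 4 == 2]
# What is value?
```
Trace:
  n=0
  n=1
  n=2
  n=3
  n=4
  n=5
  n=6
  n=7
  n=8
  n=9
  n=10
  n=11
  n=12
  n=13
  value=[2, 6, 10]

Final answer: [2, 6, 10]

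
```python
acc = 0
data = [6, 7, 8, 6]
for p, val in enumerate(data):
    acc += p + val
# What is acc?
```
Trace:
  acc=0
  acc=6, p=0, val=6
  acc=14, p=1, val=7
  acc=24, p=2, val=8
  acc=33, p=3, val=6

Final answer: 33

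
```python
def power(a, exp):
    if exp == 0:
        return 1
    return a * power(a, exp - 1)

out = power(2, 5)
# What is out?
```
Call trace:
power(a=2, exp=5)
  power(a=2, exp=4)
    power(a=2, exp=3)
      power(a=2, exp=2)
        power(a=2, exp=1)
          power(a=2, exp=0)
          -> return 1
        -> return 2
      -> return 4
    -> return 8
  -> return 16
-> return 32

Final answer: 32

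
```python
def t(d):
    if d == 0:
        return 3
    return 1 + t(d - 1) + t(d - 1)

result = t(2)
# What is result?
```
Call trace (a repeated sub-call is expanded the first time; later identical calls just restate its return value):
t(d=2)
  t(d=1)
    t(d=0)
    -> return 3
    t(d=0)
    -> return 3
  -> return 7
  t(d=1) -> return 7  (same call as traced above)
-> return 15

Final answer: 15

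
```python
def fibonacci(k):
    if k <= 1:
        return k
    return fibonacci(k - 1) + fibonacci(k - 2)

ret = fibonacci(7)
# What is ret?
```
Call trace (a repeated sub-call is expanded the first time; later identical calls just restate its return value):
fibonacci(k=7)
  fibonacci(k=6)
    fibonacci(k=5)
      fibonacci(k=4)
        fibonacci(k=3)
          fibonacci(k=2)
            fibonacci(k=1)
            -> return 1
            fibonacci(k=0)
            -> return 0
          -> return 1
          fibonacci(k=1)
          -> return 1
        -> return 2
        fibonacci(k=2) -> return 1  (same call as traced above)
      -> return 3
      fibonacci(k=3) -> return 2  (same call as traced above)
    -> return 5
    fibonacci(k=4) -> return 3  (same call as traced above)
  -> return 8
  fibonacci(k=5) -> return 5  (same call as traced above)
-> return 13

Final answer: 13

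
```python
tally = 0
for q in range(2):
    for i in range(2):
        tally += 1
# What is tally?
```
Trace:
  tally=0
  tally=1, q=0, i=0
  tally=2, q=0, i=1
  tally=3, q=1, i=0
  tally=4, q=1, i=1

Final answer: 4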